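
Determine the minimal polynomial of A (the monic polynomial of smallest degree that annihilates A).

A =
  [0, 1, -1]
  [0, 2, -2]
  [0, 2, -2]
x^2

The characteristic polynomial is χ_A(x) = x^3, so the eigenvalues are known. The minimal polynomial is
  m_A(x) = Π_λ (x − λ)^{k_λ}
where k_λ is the size of the *largest* Jordan block for λ (equivalently, the smallest k with (A − λI)^k v = 0 for every generalised eigenvector v of λ).

  λ = 0: largest Jordan block has size 2, contributing (x − 0)^2

So m_A(x) = x^2 = x^2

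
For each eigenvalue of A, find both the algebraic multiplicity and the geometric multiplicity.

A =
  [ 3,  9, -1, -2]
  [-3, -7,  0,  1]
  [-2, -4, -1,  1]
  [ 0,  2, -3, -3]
λ = -2: alg = 4, geom = 2

Step 1 — factor the characteristic polynomial to read off the algebraic multiplicities:
  χ_A(x) = (x + 2)^4

Step 2 — compute geometric multiplicities via the rank-nullity identity g(λ) = n − rank(A − λI):
  rank(A − (-2)·I) = 2, so dim ker(A − (-2)·I) = n − 2 = 2

Summary:
  λ = -2: algebraic multiplicity = 4, geometric multiplicity = 2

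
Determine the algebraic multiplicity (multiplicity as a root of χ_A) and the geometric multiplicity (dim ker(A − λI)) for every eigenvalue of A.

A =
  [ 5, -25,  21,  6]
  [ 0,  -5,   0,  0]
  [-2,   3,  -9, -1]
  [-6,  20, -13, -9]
λ = -5: alg = 2, geom = 1; λ = -4: alg = 2, geom = 1

Step 1 — factor the characteristic polynomial to read off the algebraic multiplicities:
  χ_A(x) = (x + 4)^2*(x + 5)^2

Step 2 — compute geometric multiplicities via the rank-nullity identity g(λ) = n − rank(A − λI):
  rank(A − (-5)·I) = 3, so dim ker(A − (-5)·I) = n − 3 = 1
  rank(A − (-4)·I) = 3, so dim ker(A − (-4)·I) = n − 3 = 1

Summary:
  λ = -5: algebraic multiplicity = 2, geometric multiplicity = 1
  λ = -4: algebraic multiplicity = 2, geometric multiplicity = 1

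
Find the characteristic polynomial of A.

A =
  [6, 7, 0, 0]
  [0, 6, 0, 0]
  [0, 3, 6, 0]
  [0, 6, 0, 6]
x^4 - 24*x^3 + 216*x^2 - 864*x + 1296

Expanding det(x·I − A) (e.g. by cofactor expansion or by noting that A is similar to its Jordan form J, which has the same characteristic polynomial as A) gives
  χ_A(x) = x^4 - 24*x^3 + 216*x^2 - 864*x + 1296
which factors as (x - 6)^4. The eigenvalues (with algebraic multiplicities) are λ = 6 with multiplicity 4.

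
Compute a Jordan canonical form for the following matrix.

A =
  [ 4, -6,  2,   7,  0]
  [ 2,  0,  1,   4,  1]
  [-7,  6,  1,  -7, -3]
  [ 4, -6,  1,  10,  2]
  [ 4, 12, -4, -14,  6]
J_3(3) ⊕ J_2(6)

The characteristic polynomial is
  det(x·I − A) = x^5 - 21*x^4 + 171*x^3 - 675*x^2 + 1296*x - 972 = (x - 6)^2*(x - 3)^3

Eigenvalues and multiplicities (the geometric multiplicity of λ is n − rank(A − λI), which equals the number of Jordan blocks for λ):
  λ = 3: algebraic multiplicity = 3, geometric multiplicity = 1
  λ = 6: algebraic multiplicity = 2, geometric multiplicity = 1

Determining the block sizes for each eigenvalue:
  λ = 3: one block (gm = 1), so the single block has size am = 3 → block sizes [3]
  λ = 6: one block (gm = 1), so the single block has size am = 2 → block sizes [2]

Assembling the blocks gives a Jordan form
J =
  [3, 1, 0, 0, 0]
  [0, 3, 1, 0, 0]
  [0, 0, 3, 0, 0]
  [0, 0, 0, 6, 1]
  [0, 0, 0, 0, 6]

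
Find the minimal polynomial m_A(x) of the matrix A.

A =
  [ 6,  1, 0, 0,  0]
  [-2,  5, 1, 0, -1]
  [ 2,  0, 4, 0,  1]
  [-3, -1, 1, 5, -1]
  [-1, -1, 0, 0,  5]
x^3 - 15*x^2 + 75*x - 125

The characteristic polynomial is χ_A(x) = (x - 5)^5, so the eigenvalues are known. The minimal polynomial is
  m_A(x) = Π_λ (x − λ)^{k_λ}
where k_λ is the size of the *largest* Jordan block for λ (equivalently, the smallest k with (A − λI)^k v = 0 for every generalised eigenvector v of λ).

  λ = 5: largest Jordan block has size 3, contributing (x − 5)^3

So m_A(x) = (x - 5)^3 = x^3 - 15*x^2 + 75*x - 125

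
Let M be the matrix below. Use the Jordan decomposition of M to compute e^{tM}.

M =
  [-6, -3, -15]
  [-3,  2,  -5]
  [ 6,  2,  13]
e^{tM} =
  [-9*t*exp(3*t) + exp(3*t), -3*t*exp(3*t), -15*t*exp(3*t)]
  [-3*t*exp(3*t), -t*exp(3*t) + exp(3*t), -5*t*exp(3*t)]
  [6*t*exp(3*t), 2*t*exp(3*t), 10*t*exp(3*t) + exp(3*t)]

Strategy: write M = P · J · P⁻¹ where J is a Jordan canonical form, so e^{tM} = P · e^{tJ} · P⁻¹, and e^{tJ} can be computed block-by-block.

M has Jordan form
J =
  [3, 1, 0]
  [0, 3, 0]
  [0, 0, 3]
(up to reordering of blocks).

Per-block formulas:
  For a 2×2 Jordan block J_2(3): exp(t · J_2(3)) = e^(3t)·(I + t·N), where N is the 2×2 nilpotent shift.
  For a 1×1 block at λ = 3: exp(t · [3]) = [e^(3t)].

After assembling e^{tJ} and conjugating by P, we get:

e^{tM} =
  [-9*t*exp(3*t) + exp(3*t), -3*t*exp(3*t), -15*t*exp(3*t)]
  [-3*t*exp(3*t), -t*exp(3*t) + exp(3*t), -5*t*exp(3*t)]
  [6*t*exp(3*t), 2*t*exp(3*t), 10*t*exp(3*t) + exp(3*t)]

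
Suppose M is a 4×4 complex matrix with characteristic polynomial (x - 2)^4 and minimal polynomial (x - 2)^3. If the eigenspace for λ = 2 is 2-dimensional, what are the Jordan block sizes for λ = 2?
Block sizes for λ = 2: [3, 1]

Step 1 — from the characteristic polynomial, algebraic multiplicity of λ = 2 is 4. From dim ker(M − (2)·I) = 2, there are exactly 2 Jordan blocks for λ = 2.
Step 2 — from the minimal polynomial, the factor (x − 2)^3 tells us the largest block for λ = 2 has size 3.
Step 3 — with total size 4, 2 blocks, and largest block 3, the block sizes (in nonincreasing order) are [3, 1].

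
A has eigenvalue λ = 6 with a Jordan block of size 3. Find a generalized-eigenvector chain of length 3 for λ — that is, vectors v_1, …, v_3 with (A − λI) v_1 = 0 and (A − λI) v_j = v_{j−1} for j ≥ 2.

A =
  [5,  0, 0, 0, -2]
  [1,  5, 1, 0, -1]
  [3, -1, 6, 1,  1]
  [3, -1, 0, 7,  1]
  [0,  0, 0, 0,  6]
A Jordan chain for λ = 6 of length 3:
v_1 = (0, -1, -1, -1, 0)ᵀ
v_2 = (0, 1, 0, 0, 0)ᵀ
v_3 = (0, 0, 1, 0, 0)ᵀ

Let N = A − (6)·I. We want v_3 with N^3 v_3 = 0 but N^2 v_3 ≠ 0; then v_{j-1} := N · v_j for j = 3, …, 2.

Pick v_3 = (0, 0, 1, 0, 0)ᵀ.
Then v_2 = N · v_3 = (0, 1, 0, 0, 0)ᵀ.
Then v_1 = N · v_2 = (0, -1, -1, -1, 0)ᵀ.

Sanity check: (A − (6)·I) v_1 = (0, 0, 0, 0, 0)ᵀ = 0. ✓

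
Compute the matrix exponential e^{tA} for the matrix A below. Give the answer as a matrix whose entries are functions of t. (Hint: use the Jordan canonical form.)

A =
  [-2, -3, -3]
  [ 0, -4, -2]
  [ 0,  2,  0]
e^{tA} =
  [exp(-2*t), -3*t*exp(-2*t), -3*t*exp(-2*t)]
  [0, -2*t*exp(-2*t) + exp(-2*t), -2*t*exp(-2*t)]
  [0, 2*t*exp(-2*t), 2*t*exp(-2*t) + exp(-2*t)]

Strategy: write A = P · J · P⁻¹ where J is a Jordan canonical form, so e^{tA} = P · e^{tJ} · P⁻¹, and e^{tJ} can be computed block-by-block.

A has Jordan form
J =
  [-2,  1,  0]
  [ 0, -2,  0]
  [ 0,  0, -2]
(up to reordering of blocks).

Per-block formulas:
  For a 2×2 Jordan block J_2(-2): exp(t · J_2(-2)) = e^(-2t)·(I + t·N), where N is the 2×2 nilpotent shift.
  For a 1×1 block at λ = -2: exp(t · [-2]) = [e^(-2t)].

After assembling e^{tJ} and conjugating by P, we get:

e^{tA} =
  [exp(-2*t), -3*t*exp(-2*t), -3*t*exp(-2*t)]
  [0, -2*t*exp(-2*t) + exp(-2*t), -2*t*exp(-2*t)]
  [0, 2*t*exp(-2*t), 2*t*exp(-2*t) + exp(-2*t)]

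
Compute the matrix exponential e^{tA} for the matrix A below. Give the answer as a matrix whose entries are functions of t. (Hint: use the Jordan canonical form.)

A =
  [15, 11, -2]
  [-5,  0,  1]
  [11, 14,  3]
e^{tA} =
  [2*t^2*exp(6*t) + 9*t*exp(6*t) + exp(6*t), 5*t^2*exp(6*t)/2 + 11*t*exp(6*t), -t^2*exp(6*t)/2 - 2*t*exp(6*t)]
  [-2*t^2*exp(6*t) - 5*t*exp(6*t), -5*t^2*exp(6*t)/2 - 6*t*exp(6*t) + exp(6*t), t^2*exp(6*t)/2 + t*exp(6*t)]
  [-2*t^2*exp(6*t) + 11*t*exp(6*t), -5*t^2*exp(6*t)/2 + 14*t*exp(6*t), t^2*exp(6*t)/2 - 3*t*exp(6*t) + exp(6*t)]

Strategy: write A = P · J · P⁻¹ where J is a Jordan canonical form, so e^{tA} = P · e^{tJ} · P⁻¹, and e^{tJ} can be computed block-by-block.

A has Jordan form
J =
  [6, 1, 0]
  [0, 6, 1]
  [0, 0, 6]
(up to reordering of blocks).

Per-block formulas:
  For a 3×3 Jordan block J_3(6): exp(t · J_3(6)) = e^(6t)·(I + t·N + (t^2/2)·N^2), where N is the 3×3 nilpotent shift.

After assembling e^{tJ} and conjugating by P, we get:

e^{tA} =
  [2*t^2*exp(6*t) + 9*t*exp(6*t) + exp(6*t), 5*t^2*exp(6*t)/2 + 11*t*exp(6*t), -t^2*exp(6*t)/2 - 2*t*exp(6*t)]
  [-2*t^2*exp(6*t) - 5*t*exp(6*t), -5*t^2*exp(6*t)/2 - 6*t*exp(6*t) + exp(6*t), t^2*exp(6*t)/2 + t*exp(6*t)]
  [-2*t^2*exp(6*t) + 11*t*exp(6*t), -5*t^2*exp(6*t)/2 + 14*t*exp(6*t), t^2*exp(6*t)/2 - 3*t*exp(6*t) + exp(6*t)]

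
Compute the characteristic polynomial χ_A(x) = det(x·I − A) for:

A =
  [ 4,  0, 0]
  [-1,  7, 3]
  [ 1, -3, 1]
x^3 - 12*x^2 + 48*x - 64

Expanding det(x·I − A) (e.g. by cofactor expansion or by noting that A is similar to its Jordan form J, which has the same characteristic polynomial as A) gives
  χ_A(x) = x^3 - 12*x^2 + 48*x - 64
which factors as (x - 4)^3. The eigenvalues (with algebraic multiplicities) are λ = 4 with multiplicity 3.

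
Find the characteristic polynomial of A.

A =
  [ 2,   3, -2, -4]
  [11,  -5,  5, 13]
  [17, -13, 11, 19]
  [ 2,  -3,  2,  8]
x^4 - 16*x^3 + 96*x^2 - 256*x + 256

Expanding det(x·I − A) (e.g. by cofactor expansion or by noting that A is similar to its Jordan form J, which has the same characteristic polynomial as A) gives
  χ_A(x) = x^4 - 16*x^3 + 96*x^2 - 256*x + 256
which factors as (x - 4)^4. The eigenvalues (with algebraic multiplicities) are λ = 4 with multiplicity 4.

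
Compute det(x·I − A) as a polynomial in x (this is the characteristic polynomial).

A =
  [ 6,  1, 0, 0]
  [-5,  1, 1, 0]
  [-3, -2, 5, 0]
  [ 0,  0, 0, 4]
x^4 - 16*x^3 + 96*x^2 - 256*x + 256

Expanding det(x·I − A) (e.g. by cofactor expansion or by noting that A is similar to its Jordan form J, which has the same characteristic polynomial as A) gives
  χ_A(x) = x^4 - 16*x^3 + 96*x^2 - 256*x + 256
which factors as (x - 4)^4. The eigenvalues (with algebraic multiplicities) are λ = 4 with multiplicity 4.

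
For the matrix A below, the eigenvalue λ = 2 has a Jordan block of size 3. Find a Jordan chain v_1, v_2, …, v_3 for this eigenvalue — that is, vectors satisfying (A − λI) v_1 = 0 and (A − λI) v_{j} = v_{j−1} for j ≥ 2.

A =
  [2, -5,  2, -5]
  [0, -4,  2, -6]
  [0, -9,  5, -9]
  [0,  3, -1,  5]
A Jordan chain for λ = 2 of length 3:
v_1 = (-3, 0, 0, 0)ᵀ
v_2 = (-5, -6, -9, 3)ᵀ
v_3 = (0, 1, 0, 0)ᵀ

Let N = A − (2)·I. We want v_3 with N^3 v_3 = 0 but N^2 v_3 ≠ 0; then v_{j-1} := N · v_j for j = 3, …, 2.

Pick v_3 = (0, 1, 0, 0)ᵀ.
Then v_2 = N · v_3 = (-5, -6, -9, 3)ᵀ.
Then v_1 = N · v_2 = (-3, 0, 0, 0)ᵀ.

Sanity check: (A − (2)·I) v_1 = (0, 0, 0, 0)ᵀ = 0. ✓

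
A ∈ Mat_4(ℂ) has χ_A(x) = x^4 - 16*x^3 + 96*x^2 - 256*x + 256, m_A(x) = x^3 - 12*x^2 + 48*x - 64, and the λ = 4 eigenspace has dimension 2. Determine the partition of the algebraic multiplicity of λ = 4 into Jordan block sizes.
Block sizes for λ = 4: [3, 1]

Step 1 — from the characteristic polynomial, algebraic multiplicity of λ = 4 is 4. From dim ker(A − (4)·I) = 2, there are exactly 2 Jordan blocks for λ = 4.
Step 2 — from the minimal polynomial, the factor (x − 4)^3 tells us the largest block for λ = 4 has size 3.
Step 3 — with total size 4, 2 blocks, and largest block 3, the block sizes (in nonincreasing order) are [3, 1].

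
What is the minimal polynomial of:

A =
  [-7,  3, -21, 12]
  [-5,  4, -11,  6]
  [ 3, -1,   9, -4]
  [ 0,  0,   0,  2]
x^3 - 6*x^2 + 12*x - 8

The characteristic polynomial is χ_A(x) = (x - 2)^4, so the eigenvalues are known. The minimal polynomial is
  m_A(x) = Π_λ (x − λ)^{k_λ}
where k_λ is the size of the *largest* Jordan block for λ (equivalently, the smallest k with (A − λI)^k v = 0 for every generalised eigenvector v of λ).

  λ = 2: largest Jordan block has size 3, contributing (x − 2)^3

So m_A(x) = (x - 2)^3 = x^3 - 6*x^2 + 12*x - 8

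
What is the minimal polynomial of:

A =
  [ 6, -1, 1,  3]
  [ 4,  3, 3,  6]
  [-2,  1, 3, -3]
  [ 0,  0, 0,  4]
x^3 - 12*x^2 + 48*x - 64

The characteristic polynomial is χ_A(x) = (x - 4)^4, so the eigenvalues are known. The minimal polynomial is
  m_A(x) = Π_λ (x − λ)^{k_λ}
where k_λ is the size of the *largest* Jordan block for λ (equivalently, the smallest k with (A − λI)^k v = 0 for every generalised eigenvector v of λ).

  λ = 4: largest Jordan block has size 3, contributing (x − 4)^3

So m_A(x) = (x - 4)^3 = x^3 - 12*x^2 + 48*x - 64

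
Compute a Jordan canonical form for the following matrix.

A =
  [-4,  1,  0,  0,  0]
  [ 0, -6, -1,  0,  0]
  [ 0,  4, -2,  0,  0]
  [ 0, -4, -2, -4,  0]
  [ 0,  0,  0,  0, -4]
J_3(-4) ⊕ J_1(-4) ⊕ J_1(-4)

The characteristic polynomial is
  det(x·I − A) = x^5 + 20*x^4 + 160*x^3 + 640*x^2 + 1280*x + 1024 = (x + 4)^5

Eigenvalues and multiplicities (the geometric multiplicity of λ is n − rank(A − λI), which equals the number of Jordan blocks for λ):
  λ = -4: algebraic multiplicity = 5, geometric multiplicity = 3

Determining the block sizes for each eigenvalue:
  λ = -4: with am = 5 and gm = 3, the partition is not yet determined (e.g. several partitions of 5 into 3 parts exist). Let N = A − (-4)·I. Computing rank(N^1) = 2, rank(N^2) = 1, rank(N^3) = 0; the number of blocks of size ≥ j is rank(N^{j−1}) − rank(N^j), giving [3, 1, 1]. So we have 1 block(s) of size 3, 2 block(s) of size 1 → block sizes [3, 1, 1]

Assembling the blocks gives a Jordan form
J =
  [-4,  1,  0,  0,  0]
  [ 0, -4,  1,  0,  0]
  [ 0,  0, -4,  0,  0]
  [ 0,  0,  0, -4,  0]
  [ 0,  0,  0,  0, -4]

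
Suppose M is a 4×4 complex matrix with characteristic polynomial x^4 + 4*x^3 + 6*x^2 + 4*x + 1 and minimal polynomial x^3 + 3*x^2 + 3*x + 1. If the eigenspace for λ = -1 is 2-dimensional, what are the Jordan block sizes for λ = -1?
Block sizes for λ = -1: [3, 1]

Step 1 — from the characteristic polynomial, algebraic multiplicity of λ = -1 is 4. From dim ker(M − (-1)·I) = 2, there are exactly 2 Jordan blocks for λ = -1.
Step 2 — from the minimal polynomial, the factor (x + 1)^3 tells us the largest block for λ = -1 has size 3.
Step 3 — with total size 4, 2 blocks, and largest block 3, the block sizes (in nonincreasing order) are [3, 1].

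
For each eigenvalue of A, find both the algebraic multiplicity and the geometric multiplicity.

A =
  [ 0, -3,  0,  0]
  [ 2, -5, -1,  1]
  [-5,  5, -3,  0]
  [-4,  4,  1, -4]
λ = -3: alg = 4, geom = 2

Step 1 — factor the characteristic polynomial to read off the algebraic multiplicities:
  χ_A(x) = (x + 3)^4

Step 2 — compute geometric multiplicities via the rank-nullity identity g(λ) = n − rank(A − λI):
  rank(A − (-3)·I) = 2, so dim ker(A − (-3)·I) = n − 2 = 2

Summary:
  λ = -3: algebraic multiplicity = 4, geometric multiplicity = 2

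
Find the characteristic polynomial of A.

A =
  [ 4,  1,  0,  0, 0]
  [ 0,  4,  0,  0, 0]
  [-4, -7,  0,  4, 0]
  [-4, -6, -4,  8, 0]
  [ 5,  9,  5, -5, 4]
x^5 - 20*x^4 + 160*x^3 - 640*x^2 + 1280*x - 1024

Expanding det(x·I − A) (e.g. by cofactor expansion or by noting that A is similar to its Jordan form J, which has the same characteristic polynomial as A) gives
  χ_A(x) = x^5 - 20*x^4 + 160*x^3 - 640*x^2 + 1280*x - 1024
which factors as (x - 4)^5. The eigenvalues (with algebraic multiplicities) are λ = 4 with multiplicity 5.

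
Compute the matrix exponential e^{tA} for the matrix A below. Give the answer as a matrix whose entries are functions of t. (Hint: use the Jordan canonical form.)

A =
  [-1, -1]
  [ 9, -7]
e^{tA} =
  [3*t*exp(-4*t) + exp(-4*t), -t*exp(-4*t)]
  [9*t*exp(-4*t), -3*t*exp(-4*t) + exp(-4*t)]

Strategy: write A = P · J · P⁻¹ where J is a Jordan canonical form, so e^{tA} = P · e^{tJ} · P⁻¹, and e^{tJ} can be computed block-by-block.

A has Jordan form
J =
  [-4,  1]
  [ 0, -4]
(up to reordering of blocks).

Per-block formulas:
  For a 2×2 Jordan block J_2(-4): exp(t · J_2(-4)) = e^(-4t)·(I + t·N), where N is the 2×2 nilpotent shift.

After assembling e^{tJ} and conjugating by P, we get:

e^{tA} =
  [3*t*exp(-4*t) + exp(-4*t), -t*exp(-4*t)]
  [9*t*exp(-4*t), -3*t*exp(-4*t) + exp(-4*t)]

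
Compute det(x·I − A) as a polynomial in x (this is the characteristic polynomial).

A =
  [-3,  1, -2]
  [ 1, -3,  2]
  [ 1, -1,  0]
x^3 + 6*x^2 + 12*x + 8

Expanding det(x·I − A) (e.g. by cofactor expansion or by noting that A is similar to its Jordan form J, which has the same characteristic polynomial as A) gives
  χ_A(x) = x^3 + 6*x^2 + 12*x + 8
which factors as (x + 2)^3. The eigenvalues (with algebraic multiplicities) are λ = -2 with multiplicity 3.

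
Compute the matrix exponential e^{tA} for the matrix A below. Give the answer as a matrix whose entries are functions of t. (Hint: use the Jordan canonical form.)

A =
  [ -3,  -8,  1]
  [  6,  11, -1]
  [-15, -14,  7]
e^{tA} =
  [-3*t*exp(6*t) - exp(6*t) + 2*exp(3*t), -2*t*exp(6*t) - 2*exp(6*t) + 2*exp(3*t), t*exp(6*t)]
  [3*t*exp(6*t) + exp(6*t) - exp(3*t), 2*t*exp(6*t) + 2*exp(6*t) - exp(3*t), -t*exp(6*t)]
  [-3*t*exp(6*t) - 4*exp(6*t) + 4*exp(3*t), -2*t*exp(6*t) - 4*exp(6*t) + 4*exp(3*t), t*exp(6*t) + exp(6*t)]

Strategy: write A = P · J · P⁻¹ where J is a Jordan canonical form, so e^{tA} = P · e^{tJ} · P⁻¹, and e^{tJ} can be computed block-by-block.

A has Jordan form
J =
  [3, 0, 0]
  [0, 6, 1]
  [0, 0, 6]
(up to reordering of blocks).

Per-block formulas:
  For a 2×2 Jordan block J_2(6): exp(t · J_2(6)) = e^(6t)·(I + t·N), where N is the 2×2 nilpotent shift.
  For a 1×1 block at λ = 3: exp(t · [3]) = [e^(3t)].

After assembling e^{tJ} and conjugating by P, we get:

e^{tA} =
  [-3*t*exp(6*t) - exp(6*t) + 2*exp(3*t), -2*t*exp(6*t) - 2*exp(6*t) + 2*exp(3*t), t*exp(6*t)]
  [3*t*exp(6*t) + exp(6*t) - exp(3*t), 2*t*exp(6*t) + 2*exp(6*t) - exp(3*t), -t*exp(6*t)]
  [-3*t*exp(6*t) - 4*exp(6*t) + 4*exp(3*t), -2*t*exp(6*t) - 4*exp(6*t) + 4*exp(3*t), t*exp(6*t) + exp(6*t)]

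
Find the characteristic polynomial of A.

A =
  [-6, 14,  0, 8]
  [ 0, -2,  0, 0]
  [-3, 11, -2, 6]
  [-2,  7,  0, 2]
x^4 + 8*x^3 + 24*x^2 + 32*x + 16

Expanding det(x·I − A) (e.g. by cofactor expansion or by noting that A is similar to its Jordan form J, which has the same characteristic polynomial as A) gives
  χ_A(x) = x^4 + 8*x^3 + 24*x^2 + 32*x + 16
which factors as (x + 2)^4. The eigenvalues (with algebraic multiplicities) are λ = -2 with multiplicity 4.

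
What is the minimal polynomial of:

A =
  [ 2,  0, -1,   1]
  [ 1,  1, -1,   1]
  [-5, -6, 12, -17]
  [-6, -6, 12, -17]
x^3 + 3*x^2 - 9*x + 5

The characteristic polynomial is χ_A(x) = (x - 1)^3*(x + 5), so the eigenvalues are known. The minimal polynomial is
  m_A(x) = Π_λ (x − λ)^{k_λ}
where k_λ is the size of the *largest* Jordan block for λ (equivalently, the smallest k with (A − λI)^k v = 0 for every generalised eigenvector v of λ).

  λ = -5: largest Jordan block has size 1, contributing (x + 5)
  λ = 1: largest Jordan block has size 2, contributing (x − 1)^2

So m_A(x) = (x - 1)^2*(x + 5) = x^3 + 3*x^2 - 9*x + 5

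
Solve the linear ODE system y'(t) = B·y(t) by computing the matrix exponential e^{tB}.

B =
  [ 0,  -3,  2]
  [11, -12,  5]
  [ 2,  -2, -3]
e^{tB} =
  [-2*t^2*exp(-5*t) + 5*t*exp(-5*t) + exp(-5*t), t^2*exp(-5*t) - 3*t*exp(-5*t), -t^2*exp(-5*t)/2 + 2*t*exp(-5*t)]
  [-6*t^2*exp(-5*t) + 11*t*exp(-5*t), 3*t^2*exp(-5*t) - 7*t*exp(-5*t) + exp(-5*t), -3*t^2*exp(-5*t)/2 + 5*t*exp(-5*t)]
  [-4*t^2*exp(-5*t) + 2*t*exp(-5*t), 2*t^2*exp(-5*t) - 2*t*exp(-5*t), -t^2*exp(-5*t) + 2*t*exp(-5*t) + exp(-5*t)]

Strategy: write B = P · J · P⁻¹ where J is a Jordan canonical form, so e^{tB} = P · e^{tJ} · P⁻¹, and e^{tJ} can be computed block-by-block.

B has Jordan form
J =
  [-5,  1,  0]
  [ 0, -5,  1]
  [ 0,  0, -5]
(up to reordering of blocks).

Per-block formulas:
  For a 3×3 Jordan block J_3(-5): exp(t · J_3(-5)) = e^(-5t)·(I + t·N + (t^2/2)·N^2), where N is the 3×3 nilpotent shift.

After assembling e^{tJ} and conjugating by P, we get:

e^{tB} =
  [-2*t^2*exp(-5*t) + 5*t*exp(-5*t) + exp(-5*t), t^2*exp(-5*t) - 3*t*exp(-5*t), -t^2*exp(-5*t)/2 + 2*t*exp(-5*t)]
  [-6*t^2*exp(-5*t) + 11*t*exp(-5*t), 3*t^2*exp(-5*t) - 7*t*exp(-5*t) + exp(-5*t), -3*t^2*exp(-5*t)/2 + 5*t*exp(-5*t)]
  [-4*t^2*exp(-5*t) + 2*t*exp(-5*t), 2*t^2*exp(-5*t) - 2*t*exp(-5*t), -t^2*exp(-5*t) + 2*t*exp(-5*t) + exp(-5*t)]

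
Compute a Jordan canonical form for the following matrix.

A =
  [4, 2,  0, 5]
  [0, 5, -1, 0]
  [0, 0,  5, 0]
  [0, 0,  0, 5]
J_1(4) ⊕ J_2(5) ⊕ J_1(5)

The characteristic polynomial is
  det(x·I − A) = x^4 - 19*x^3 + 135*x^2 - 425*x + 500 = (x - 5)^3*(x - 4)

Eigenvalues and multiplicities (the geometric multiplicity of λ is n − rank(A − λI), which equals the number of Jordan blocks for λ):
  λ = 4: algebraic multiplicity = 1, geometric multiplicity = 1
  λ = 5: algebraic multiplicity = 3, geometric multiplicity = 2

Determining the block sizes for each eigenvalue:
  λ = 4: one block (gm = 1), so the single block has size am = 1 → block sizes [1]
  λ = 5: 2 blocks summing to 3 forces exactly one block of size 2 and the rest size 1 → block sizes [2, 1]

Assembling the blocks gives a Jordan form
J =
  [4, 0, 0, 0]
  [0, 5, 1, 0]
  [0, 0, 5, 0]
  [0, 0, 0, 5]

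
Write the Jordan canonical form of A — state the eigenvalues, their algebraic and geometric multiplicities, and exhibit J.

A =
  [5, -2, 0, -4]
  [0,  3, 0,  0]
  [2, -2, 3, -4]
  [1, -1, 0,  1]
J_2(3) ⊕ J_1(3) ⊕ J_1(3)

The characteristic polynomial is
  det(x·I − A) = x^4 - 12*x^3 + 54*x^2 - 108*x + 81 = (x - 3)^4

Eigenvalues and multiplicities (the geometric multiplicity of λ is n − rank(A − λI), which equals the number of Jordan blocks for λ):
  λ = 3: algebraic multiplicity = 4, geometric multiplicity = 3

Determining the block sizes for each eigenvalue:
  λ = 3: 3 blocks summing to 4 forces exactly one block of size 2 and the rest size 1 → block sizes [2, 1, 1]

Assembling the blocks gives a Jordan form
J =
  [3, 1, 0, 0]
  [0, 3, 0, 0]
  [0, 0, 3, 0]
  [0, 0, 0, 3]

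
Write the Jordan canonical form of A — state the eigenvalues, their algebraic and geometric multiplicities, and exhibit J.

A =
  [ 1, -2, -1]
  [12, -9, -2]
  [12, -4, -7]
J_2(-5) ⊕ J_1(-5)

The characteristic polynomial is
  det(x·I − A) = x^3 + 15*x^2 + 75*x + 125 = (x + 5)^3

Eigenvalues and multiplicities (the geometric multiplicity of λ is n − rank(A − λI), which equals the number of Jordan blocks for λ):
  λ = -5: algebraic multiplicity = 3, geometric multiplicity = 2

Determining the block sizes for each eigenvalue:
  λ = -5: 2 blocks summing to 3 forces exactly one block of size 2 and the rest size 1 → block sizes [2, 1]

Assembling the blocks gives a Jordan form
J =
  [-5,  1,  0]
  [ 0, -5,  0]
  [ 0,  0, -5]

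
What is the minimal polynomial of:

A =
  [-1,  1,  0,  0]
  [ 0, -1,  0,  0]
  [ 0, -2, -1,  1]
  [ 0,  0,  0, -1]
x^2 + 2*x + 1

The characteristic polynomial is χ_A(x) = (x + 1)^4, so the eigenvalues are known. The minimal polynomial is
  m_A(x) = Π_λ (x − λ)^{k_λ}
where k_λ is the size of the *largest* Jordan block for λ (equivalently, the smallest k with (A − λI)^k v = 0 for every generalised eigenvector v of λ).

  λ = -1: largest Jordan block has size 2, contributing (x + 1)^2

So m_A(x) = (x + 1)^2 = x^2 + 2*x + 1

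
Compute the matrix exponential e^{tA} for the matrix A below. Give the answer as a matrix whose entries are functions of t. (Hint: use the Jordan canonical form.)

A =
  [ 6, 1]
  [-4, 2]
e^{tA} =
  [2*t*exp(4*t) + exp(4*t), t*exp(4*t)]
  [-4*t*exp(4*t), -2*t*exp(4*t) + exp(4*t)]

Strategy: write A = P · J · P⁻¹ where J is a Jordan canonical form, so e^{tA} = P · e^{tJ} · P⁻¹, and e^{tJ} can be computed block-by-block.

A has Jordan form
J =
  [4, 1]
  [0, 4]
(up to reordering of blocks).

Per-block formulas:
  For a 2×2 Jordan block J_2(4): exp(t · J_2(4)) = e^(4t)·(I + t·N), where N is the 2×2 nilpotent shift.

After assembling e^{tJ} and conjugating by P, we get:

e^{tA} =
  [2*t*exp(4*t) + exp(4*t), t*exp(4*t)]
  [-4*t*exp(4*t), -2*t*exp(4*t) + exp(4*t)]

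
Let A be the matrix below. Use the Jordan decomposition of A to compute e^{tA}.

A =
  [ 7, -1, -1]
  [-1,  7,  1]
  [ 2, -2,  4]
e^{tA} =
  [t*exp(6*t) + exp(6*t), -t*exp(6*t), -t*exp(6*t)]
  [-t*exp(6*t), t*exp(6*t) + exp(6*t), t*exp(6*t)]
  [2*t*exp(6*t), -2*t*exp(6*t), -2*t*exp(6*t) + exp(6*t)]

Strategy: write A = P · J · P⁻¹ where J is a Jordan canonical form, so e^{tA} = P · e^{tJ} · P⁻¹, and e^{tJ} can be computed block-by-block.

A has Jordan form
J =
  [6, 1, 0]
  [0, 6, 0]
  [0, 0, 6]
(up to reordering of blocks).

Per-block formulas:
  For a 1×1 block at λ = 6: exp(t · [6]) = [e^(6t)].
  For a 2×2 Jordan block J_2(6): exp(t · J_2(6)) = e^(6t)·(I + t·N), where N is the 2×2 nilpotent shift.

After assembling e^{tJ} and conjugating by P, we get:

e^{tA} =
  [t*exp(6*t) + exp(6*t), -t*exp(6*t), -t*exp(6*t)]
  [-t*exp(6*t), t*exp(6*t) + exp(6*t), t*exp(6*t)]
  [2*t*exp(6*t), -2*t*exp(6*t), -2*t*exp(6*t) + exp(6*t)]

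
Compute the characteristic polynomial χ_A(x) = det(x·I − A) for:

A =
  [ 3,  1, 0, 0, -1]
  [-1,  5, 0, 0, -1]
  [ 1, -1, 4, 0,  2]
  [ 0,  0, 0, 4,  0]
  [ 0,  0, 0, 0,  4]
x^5 - 20*x^4 + 160*x^3 - 640*x^2 + 1280*x - 1024

Expanding det(x·I − A) (e.g. by cofactor expansion or by noting that A is similar to its Jordan form J, which has the same characteristic polynomial as A) gives
  χ_A(x) = x^5 - 20*x^4 + 160*x^3 - 640*x^2 + 1280*x - 1024
which factors as (x - 4)^5. The eigenvalues (with algebraic multiplicities) are λ = 4 with multiplicity 5.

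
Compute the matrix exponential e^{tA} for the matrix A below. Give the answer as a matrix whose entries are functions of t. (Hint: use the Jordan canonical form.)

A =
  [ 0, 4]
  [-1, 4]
e^{tA} =
  [-2*t*exp(2*t) + exp(2*t), 4*t*exp(2*t)]
  [-t*exp(2*t), 2*t*exp(2*t) + exp(2*t)]

Strategy: write A = P · J · P⁻¹ where J is a Jordan canonical form, so e^{tA} = P · e^{tJ} · P⁻¹, and e^{tJ} can be computed block-by-block.

A has Jordan form
J =
  [2, 1]
  [0, 2]
(up to reordering of blocks).

Per-block formulas:
  For a 2×2 Jordan block J_2(2): exp(t · J_2(2)) = e^(2t)·(I + t·N), where N is the 2×2 nilpotent shift.

After assembling e^{tJ} and conjugating by P, we get:

e^{tA} =
  [-2*t*exp(2*t) + exp(2*t), 4*t*exp(2*t)]
  [-t*exp(2*t), 2*t*exp(2*t) + exp(2*t)]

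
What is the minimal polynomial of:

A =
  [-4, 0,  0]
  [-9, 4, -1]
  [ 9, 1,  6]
x^3 - 6*x^2 - 15*x + 100

The characteristic polynomial is χ_A(x) = (x - 5)^2*(x + 4), so the eigenvalues are known. The minimal polynomial is
  m_A(x) = Π_λ (x − λ)^{k_λ}
where k_λ is the size of the *largest* Jordan block for λ (equivalently, the smallest k with (A − λI)^k v = 0 for every generalised eigenvector v of λ).

  λ = -4: largest Jordan block has size 1, contributing (x + 4)
  λ = 5: largest Jordan block has size 2, contributing (x − 5)^2

So m_A(x) = (x - 5)^2*(x + 4) = x^3 - 6*x^2 - 15*x + 100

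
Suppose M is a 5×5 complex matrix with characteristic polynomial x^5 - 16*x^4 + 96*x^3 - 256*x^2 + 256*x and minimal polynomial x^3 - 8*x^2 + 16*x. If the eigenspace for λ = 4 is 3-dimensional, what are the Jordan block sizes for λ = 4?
Block sizes for λ = 4: [2, 1, 1]

Step 1 — from the characteristic polynomial, algebraic multiplicity of λ = 4 is 4. From dim ker(M − (4)·I) = 3, there are exactly 3 Jordan blocks for λ = 4.
Step 2 — from the minimal polynomial, the factor (x − 4)^2 tells us the largest block for λ = 4 has size 2.
Step 3 — with total size 4, 3 blocks, and largest block 2, the block sizes (in nonincreasing order) are [2, 1, 1].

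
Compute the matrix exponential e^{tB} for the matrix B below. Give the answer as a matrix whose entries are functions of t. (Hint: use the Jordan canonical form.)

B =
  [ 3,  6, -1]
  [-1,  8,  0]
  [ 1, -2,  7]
e^{tB} =
  [t^2*exp(6*t) - 3*t*exp(6*t) + exp(6*t), -2*t^2*exp(6*t) + 6*t*exp(6*t), t^2*exp(6*t) - t*exp(6*t)]
  [t^2*exp(6*t)/2 - t*exp(6*t), -t^2*exp(6*t) + 2*t*exp(6*t) + exp(6*t), t^2*exp(6*t)/2]
  [t*exp(6*t), -2*t*exp(6*t), t*exp(6*t) + exp(6*t)]

Strategy: write B = P · J · P⁻¹ where J is a Jordan canonical form, so e^{tB} = P · e^{tJ} · P⁻¹, and e^{tJ} can be computed block-by-block.

B has Jordan form
J =
  [6, 1, 0]
  [0, 6, 1]
  [0, 0, 6]
(up to reordering of blocks).

Per-block formulas:
  For a 3×3 Jordan block J_3(6): exp(t · J_3(6)) = e^(6t)·(I + t·N + (t^2/2)·N^2), where N is the 3×3 nilpotent shift.

After assembling e^{tJ} and conjugating by P, we get:

e^{tB} =
  [t^2*exp(6*t) - 3*t*exp(6*t) + exp(6*t), -2*t^2*exp(6*t) + 6*t*exp(6*t), t^2*exp(6*t) - t*exp(6*t)]
  [t^2*exp(6*t)/2 - t*exp(6*t), -t^2*exp(6*t) + 2*t*exp(6*t) + exp(6*t), t^2*exp(6*t)/2]
  [t*exp(6*t), -2*t*exp(6*t), t*exp(6*t) + exp(6*t)]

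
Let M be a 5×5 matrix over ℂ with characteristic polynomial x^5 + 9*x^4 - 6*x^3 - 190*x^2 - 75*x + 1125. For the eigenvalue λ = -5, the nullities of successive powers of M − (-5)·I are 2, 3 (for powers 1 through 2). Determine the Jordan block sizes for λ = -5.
Block sizes for λ = -5: [2, 1]

From the dimensions of kernels of powers, the number of Jordan blocks of size at least j is d_j − d_{j−1} where d_j = dim ker(N^j) (with d_0 = 0). Computing the differences gives [2, 1].
The number of blocks of size exactly k is (#blocks of size ≥ k) − (#blocks of size ≥ k + 1), so the partition is: 1 block(s) of size 1, 1 block(s) of size 2.
In nonincreasing order the block sizes are [2, 1].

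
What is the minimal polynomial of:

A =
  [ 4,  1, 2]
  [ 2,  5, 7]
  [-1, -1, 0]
x^3 - 9*x^2 + 27*x - 27

The characteristic polynomial is χ_A(x) = (x - 3)^3, so the eigenvalues are known. The minimal polynomial is
  m_A(x) = Π_λ (x − λ)^{k_λ}
where k_λ is the size of the *largest* Jordan block for λ (equivalently, the smallest k with (A − λI)^k v = 0 for every generalised eigenvector v of λ).

  λ = 3: largest Jordan block has size 3, contributing (x − 3)^3

So m_A(x) = (x - 3)^3 = x^3 - 9*x^2 + 27*x - 27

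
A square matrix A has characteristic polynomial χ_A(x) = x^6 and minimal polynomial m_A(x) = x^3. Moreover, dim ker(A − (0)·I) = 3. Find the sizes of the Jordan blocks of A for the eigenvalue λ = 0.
Block sizes for λ = 0: [3, 2, 1]

Step 1 — from the characteristic polynomial, algebraic multiplicity of λ = 0 is 6. From dim ker(A − (0)·I) = 3, there are exactly 3 Jordan blocks for λ = 0.
Step 2 — from the minimal polynomial, the factor (x − 0)^3 tells us the largest block for λ = 0 has size 3.
Step 3 — with total size 6, 3 blocks, and largest block 3, the block sizes (in nonincreasing order) are [3, 2, 1].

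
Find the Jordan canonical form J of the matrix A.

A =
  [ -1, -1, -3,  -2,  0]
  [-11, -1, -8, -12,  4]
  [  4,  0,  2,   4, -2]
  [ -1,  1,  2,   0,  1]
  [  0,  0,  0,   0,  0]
J_3(0) ⊕ J_2(0)

The characteristic polynomial is
  det(x·I − A) = x^5

Eigenvalues and multiplicities (the geometric multiplicity of λ is n − rank(A − λI), which equals the number of Jordan blocks for λ):
  λ = 0: algebraic multiplicity = 5, geometric multiplicity = 2

Determining the block sizes for each eigenvalue:
  λ = 0: with am = 5 and gm = 2, the partition is not yet determined (e.g. several partitions of 5 into 2 parts exist). Let N = A − (0)·I. Computing rank(N^1) = 3, rank(N^2) = 1, rank(N^3) = 0; the number of blocks of size ≥ j is rank(N^{j−1}) − rank(N^j), giving [2, 2, 1]. So we have 1 block(s) of size 3, 1 block(s) of size 2 → block sizes [3, 2]

Assembling the blocks gives a Jordan form
J =
  [0, 1, 0, 0, 0]
  [0, 0, 1, 0, 0]
  [0, 0, 0, 0, 0]
  [0, 0, 0, 0, 1]
  [0, 0, 0, 0, 0]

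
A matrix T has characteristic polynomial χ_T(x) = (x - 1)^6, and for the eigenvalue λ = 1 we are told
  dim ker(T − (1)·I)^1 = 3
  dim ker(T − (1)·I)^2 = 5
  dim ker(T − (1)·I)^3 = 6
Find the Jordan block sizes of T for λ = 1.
Block sizes for λ = 1: [3, 2, 1]

From the dimensions of kernels of powers, the number of Jordan blocks of size at least j is d_j − d_{j−1} where d_j = dim ker(N^j) (with d_0 = 0). Computing the differences gives [3, 2, 1].
The number of blocks of size exactly k is (#blocks of size ≥ k) − (#blocks of size ≥ k + 1), so the partition is: 1 block(s) of size 1, 1 block(s) of size 2, 1 block(s) of size 3.
In nonincreasing order the block sizes are [3, 2, 1].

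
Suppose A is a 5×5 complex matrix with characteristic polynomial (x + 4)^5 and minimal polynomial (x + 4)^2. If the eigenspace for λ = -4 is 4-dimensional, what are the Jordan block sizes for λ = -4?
Block sizes for λ = -4: [2, 1, 1, 1]

Step 1 — from the characteristic polynomial, algebraic multiplicity of λ = -4 is 5. From dim ker(A − (-4)·I) = 4, there are exactly 4 Jordan blocks for λ = -4.
Step 2 — from the minimal polynomial, the factor (x + 4)^2 tells us the largest block for λ = -4 has size 2.
Step 3 — with total size 5, 4 blocks, and largest block 2, the block sizes (in nonincreasing order) are [2, 1, 1, 1].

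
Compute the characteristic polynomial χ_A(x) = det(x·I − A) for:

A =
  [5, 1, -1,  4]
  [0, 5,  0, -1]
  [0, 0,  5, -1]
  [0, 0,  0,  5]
x^4 - 20*x^3 + 150*x^2 - 500*x + 625

Expanding det(x·I − A) (e.g. by cofactor expansion or by noting that A is similar to its Jordan form J, which has the same characteristic polynomial as A) gives
  χ_A(x) = x^4 - 20*x^3 + 150*x^2 - 500*x + 625
which factors as (x - 5)^4. The eigenvalues (with algebraic multiplicities) are λ = 5 with multiplicity 4.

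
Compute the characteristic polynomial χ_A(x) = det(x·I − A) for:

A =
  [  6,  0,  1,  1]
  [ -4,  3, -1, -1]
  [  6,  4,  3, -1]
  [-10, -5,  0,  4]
x^4 - 16*x^3 + 96*x^2 - 256*x + 256

Expanding det(x·I − A) (e.g. by cofactor expansion or by noting that A is similar to its Jordan form J, which has the same characteristic polynomial as A) gives
  χ_A(x) = x^4 - 16*x^3 + 96*x^2 - 256*x + 256
which factors as (x - 4)^4. The eigenvalues (with algebraic multiplicities) are λ = 4 with multiplicity 4.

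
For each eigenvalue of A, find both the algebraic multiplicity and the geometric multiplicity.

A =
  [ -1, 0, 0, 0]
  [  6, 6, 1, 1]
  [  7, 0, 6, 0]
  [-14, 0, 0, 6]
λ = -1: alg = 1, geom = 1; λ = 6: alg = 3, geom = 2

Step 1 — factor the characteristic polynomial to read off the algebraic multiplicities:
  χ_A(x) = (x - 6)^3*(x + 1)

Step 2 — compute geometric multiplicities via the rank-nullity identity g(λ) = n − rank(A − λI):
  rank(A − (-1)·I) = 3, so dim ker(A − (-1)·I) = n − 3 = 1
  rank(A − (6)·I) = 2, so dim ker(A − (6)·I) = n − 2 = 2

Summary:
  λ = -1: algebraic multiplicity = 1, geometric multiplicity = 1
  λ = 6: algebraic multiplicity = 3, geometric multiplicity = 2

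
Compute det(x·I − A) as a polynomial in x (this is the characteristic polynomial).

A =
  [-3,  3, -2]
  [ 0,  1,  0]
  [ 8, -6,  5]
x^3 - 3*x^2 + 3*x - 1

Expanding det(x·I − A) (e.g. by cofactor expansion or by noting that A is similar to its Jordan form J, which has the same characteristic polynomial as A) gives
  χ_A(x) = x^3 - 3*x^2 + 3*x - 1
which factors as (x - 1)^3. The eigenvalues (with algebraic multiplicities) are λ = 1 with multiplicity 3.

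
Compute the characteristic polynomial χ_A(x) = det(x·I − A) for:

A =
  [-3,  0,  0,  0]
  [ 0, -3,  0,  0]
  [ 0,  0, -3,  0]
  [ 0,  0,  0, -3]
x^4 + 12*x^3 + 54*x^2 + 108*x + 81

Expanding det(x·I − A) (e.g. by cofactor expansion or by noting that A is similar to its Jordan form J, which has the same characteristic polynomial as A) gives
  χ_A(x) = x^4 + 12*x^3 + 54*x^2 + 108*x + 81
which factors as (x + 3)^4. The eigenvalues (with algebraic multiplicities) are λ = -3 with multiplicity 4.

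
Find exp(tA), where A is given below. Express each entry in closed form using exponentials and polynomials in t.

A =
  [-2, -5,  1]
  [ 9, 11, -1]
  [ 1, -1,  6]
e^{tA} =
  [5*t^2*exp(5*t)/2 - 7*t*exp(5*t) + exp(5*t), 2*t^2*exp(5*t) - 5*t*exp(5*t), -t^2*exp(5*t)/2 + t*exp(5*t)]
  [-5*t^2*exp(5*t) + 9*t*exp(5*t), -4*t^2*exp(5*t) + 6*t*exp(5*t) + exp(5*t), t^2*exp(5*t) - t*exp(5*t)]
  [-15*t^2*exp(5*t)/2 + t*exp(5*t), -6*t^2*exp(5*t) - t*exp(5*t), 3*t^2*exp(5*t)/2 + t*exp(5*t) + exp(5*t)]

Strategy: write A = P · J · P⁻¹ where J is a Jordan canonical form, so e^{tA} = P · e^{tJ} · P⁻¹, and e^{tJ} can be computed block-by-block.

A has Jordan form
J =
  [5, 1, 0]
  [0, 5, 1]
  [0, 0, 5]
(up to reordering of blocks).

Per-block formulas:
  For a 3×3 Jordan block J_3(5): exp(t · J_3(5)) = e^(5t)·(I + t·N + (t^2/2)·N^2), where N is the 3×3 nilpotent shift.

After assembling e^{tJ} and conjugating by P, we get:

e^{tA} =
  [5*t^2*exp(5*t)/2 - 7*t*exp(5*t) + exp(5*t), 2*t^2*exp(5*t) - 5*t*exp(5*t), -t^2*exp(5*t)/2 + t*exp(5*t)]
  [-5*t^2*exp(5*t) + 9*t*exp(5*t), -4*t^2*exp(5*t) + 6*t*exp(5*t) + exp(5*t), t^2*exp(5*t) - t*exp(5*t)]
  [-15*t^2*exp(5*t)/2 + t*exp(5*t), -6*t^2*exp(5*t) - t*exp(5*t), 3*t^2*exp(5*t)/2 + t*exp(5*t) + exp(5*t)]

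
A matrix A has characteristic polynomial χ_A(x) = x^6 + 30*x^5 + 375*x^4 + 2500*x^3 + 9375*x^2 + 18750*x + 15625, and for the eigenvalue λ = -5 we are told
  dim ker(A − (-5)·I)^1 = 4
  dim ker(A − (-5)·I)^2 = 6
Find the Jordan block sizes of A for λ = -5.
Block sizes for λ = -5: [2, 2, 1, 1]

From the dimensions of kernels of powers, the number of Jordan blocks of size at least j is d_j − d_{j−1} where d_j = dim ker(N^j) (with d_0 = 0). Computing the differences gives [4, 2].
The number of blocks of size exactly k is (#blocks of size ≥ k) − (#blocks of size ≥ k + 1), so the partition is: 2 block(s) of size 1, 2 block(s) of size 2.
In nonincreasing order the block sizes are [2, 2, 1, 1].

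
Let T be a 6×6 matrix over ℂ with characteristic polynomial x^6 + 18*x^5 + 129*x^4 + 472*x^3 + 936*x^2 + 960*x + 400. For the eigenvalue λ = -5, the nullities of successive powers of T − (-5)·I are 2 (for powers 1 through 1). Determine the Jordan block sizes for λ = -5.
Block sizes for λ = -5: [1, 1]

From the dimensions of kernels of powers, the number of Jordan blocks of size at least j is d_j − d_{j−1} where d_j = dim ker(N^j) (with d_0 = 0). Computing the differences gives [2].
The number of blocks of size exactly k is (#blocks of size ≥ k) − (#blocks of size ≥ k + 1), so the partition is: 2 block(s) of size 1.
In nonincreasing order the block sizes are [1, 1].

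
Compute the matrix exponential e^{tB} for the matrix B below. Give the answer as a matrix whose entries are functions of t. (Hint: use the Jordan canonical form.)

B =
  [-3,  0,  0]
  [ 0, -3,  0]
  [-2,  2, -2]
e^{tB} =
  [exp(-3*t), 0, 0]
  [0, exp(-3*t), 0]
  [-2*exp(-2*t) + 2*exp(-3*t), 2*exp(-2*t) - 2*exp(-3*t), exp(-2*t)]

Strategy: write B = P · J · P⁻¹ where J is a Jordan canonical form, so e^{tB} = P · e^{tJ} · P⁻¹, and e^{tJ} can be computed block-by-block.

B has Jordan form
J =
  [-3,  0,  0]
  [ 0, -3,  0]
  [ 0,  0, -2]
(up to reordering of blocks).

Per-block formulas:
  For a 1×1 block at λ = -2: exp(t · [-2]) = [e^(-2t)].
  For a 1×1 block at λ = -3: exp(t · [-3]) = [e^(-3t)].

After assembling e^{tJ} and conjugating by P, we get:

e^{tB} =
  [exp(-3*t), 0, 0]
  [0, exp(-3*t), 0]
  [-2*exp(-2*t) + 2*exp(-3*t), 2*exp(-2*t) - 2*exp(-3*t), exp(-2*t)]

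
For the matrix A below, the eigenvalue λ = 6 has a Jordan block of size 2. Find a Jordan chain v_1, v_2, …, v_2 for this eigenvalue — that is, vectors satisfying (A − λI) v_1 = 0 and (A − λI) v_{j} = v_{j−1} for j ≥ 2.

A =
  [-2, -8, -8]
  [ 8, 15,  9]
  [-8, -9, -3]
A Jordan chain for λ = 6 of length 2:
v_1 = (0, -1, 1)ᵀ
v_2 = (1, -1, 0)ᵀ

Let N = A − (6)·I. We want v_2 with N^2 v_2 = 0 but N^1 v_2 ≠ 0; then v_{j-1} := N · v_j for j = 2, …, 2.

Pick v_2 = (1, -1, 0)ᵀ.
Then v_1 = N · v_2 = (0, -1, 1)ᵀ.

Sanity check: (A − (6)·I) v_1 = (0, 0, 0)ᵀ = 0. ✓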